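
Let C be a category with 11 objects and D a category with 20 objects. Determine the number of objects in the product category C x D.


The product category C x D has objects that are pairs (c, d).
Number of pairs = |Ob(C)| * |Ob(D)| = 11 * 20 = 220

220


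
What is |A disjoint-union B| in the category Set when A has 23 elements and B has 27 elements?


In Set, the coproduct A + B is the disjoint union.
|A + B| = |A| + |B| = 23 + 27 = 50

50


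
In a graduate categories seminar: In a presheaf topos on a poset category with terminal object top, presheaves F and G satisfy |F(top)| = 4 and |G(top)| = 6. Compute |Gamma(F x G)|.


Global sections of a presheaf on a poset with terminal top satisfy
Gamma(H) ~ H(top). Presheaves admit pointwise products, so
(F x G)(top) = F(top) x G(top) (Cartesian product).
|Gamma(F x G)| = |F(top)| * |G(top)| = 4 * 6 = 24.

24


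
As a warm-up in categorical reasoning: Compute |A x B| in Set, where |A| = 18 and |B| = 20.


In Set, the product A x B is the Cartesian product.
By the universal property, |A x B| = |A| * |B|.
|A x B| = 18 * 20 = 360

360


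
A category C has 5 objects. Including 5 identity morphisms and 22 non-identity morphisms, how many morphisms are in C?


Each object has an identity morphism, giving 5 identities.
Adding the 22 non-identity morphisms:
Total = 5 + 22 = 27

27


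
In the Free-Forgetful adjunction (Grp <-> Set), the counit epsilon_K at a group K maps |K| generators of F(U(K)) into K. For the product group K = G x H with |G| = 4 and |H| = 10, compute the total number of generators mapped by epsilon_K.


The counit epsilon_K: F(U(K)) -> K of the Free-Forgetful adjunction
maps |K| generators of F(U(K)) into K. For K = G x H (the product group),
|G x H| = |G| * |H|.
Total generators mapped = 4 * 10 = 40.

40


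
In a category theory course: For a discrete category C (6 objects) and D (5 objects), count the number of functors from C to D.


A functor from a discrete category C to D is determined by
where each object maps. Each of the 6 objects of C can map
to any of the 5 objects of D independently.
Number of functors = 5^6 = 15625

15625


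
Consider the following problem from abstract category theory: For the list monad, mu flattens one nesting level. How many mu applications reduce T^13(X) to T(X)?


Each application of mu: T^2 -> T removes one layer of nesting.
Starting at depth 13 (i.e., T^13(X)), we need to reach T(X).
Number of mu applications = 13 - 1 = 12

12


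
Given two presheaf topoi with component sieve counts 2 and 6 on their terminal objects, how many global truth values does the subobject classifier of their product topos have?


In a product of presheaf topoi E_1 x E_2, the subobject classifier
is Omega = Omega_1 x Omega_2 (componentwise), so
|Omega(top)| = |Omega_1(top_1)| * |Omega_2(top_2)|.
= 2 * 6 = 12.

12


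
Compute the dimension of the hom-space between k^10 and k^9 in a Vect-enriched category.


In Vect-enriched categories, Hom(k^n, k^m) is the space of m x n matrices.
dim(Hom(k^10, k^9)) = 9 * 10 = 90

90


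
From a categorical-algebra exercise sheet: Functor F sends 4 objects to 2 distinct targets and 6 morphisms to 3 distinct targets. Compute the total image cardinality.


The image of F consists of distinct objects and distinct morphisms.
|Im(F)| on objects = 2
|Im(F)| on morphisms = 3
Total image cardinality = 2 + 3 = 5

5


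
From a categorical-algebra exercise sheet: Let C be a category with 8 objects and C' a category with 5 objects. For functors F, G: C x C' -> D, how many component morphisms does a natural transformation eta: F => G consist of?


A natural transformation eta: F => G assigns one component morphism per
object of the domain category.
The domain is the product category C x C', so
|Ob(C x C')| = |Ob(C)| * |Ob(C')| = 8 * 5 = 40.
Therefore eta has 40 component morphisms.

40


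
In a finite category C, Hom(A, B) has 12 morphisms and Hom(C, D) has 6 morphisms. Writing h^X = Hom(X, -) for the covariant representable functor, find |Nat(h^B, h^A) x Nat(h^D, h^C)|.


By the Yoneda lemma, Nat(h^B, h^A) is isomorphic to Hom(A, B),
so |Nat(h^B, h^A)| = |Hom(A, B)| and |Nat(h^D, h^C)| = |Hom(C, D)|.
|Hom(A, B)| = 12, |Hom(C, D)| = 6.
|Nat(h^B, h^A) x Nat(h^D, h^C)| = 12 * 6 = 72

72


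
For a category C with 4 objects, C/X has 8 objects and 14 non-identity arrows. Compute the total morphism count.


In the slice category C/X, objects are morphisms to X.
Identity morphisms: 8 (one per object of C/X).
Non-identity morphisms: 14.
Total = 8 + 14 = 22

22


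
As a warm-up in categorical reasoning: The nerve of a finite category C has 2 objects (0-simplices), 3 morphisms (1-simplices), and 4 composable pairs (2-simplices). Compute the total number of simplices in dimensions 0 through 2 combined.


The 2-skeleton of the nerve N(C) consists of simplices in dimensions 0, 1, 2:
  |N(C)_0| = 2 (objects)
  |N(C)_1| = 3 (morphisms)
  |N(C)_2| = 4 (composable pairs)
Total = 2 + 3 + 4 = 9

9


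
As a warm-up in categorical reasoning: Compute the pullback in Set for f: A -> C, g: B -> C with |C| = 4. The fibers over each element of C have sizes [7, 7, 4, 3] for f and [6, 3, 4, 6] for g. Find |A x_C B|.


The pullback A x_C B consists of pairs (a, b) with f(a) = g(b).
For each element c in C, the fiber product has |f^-1(c)| * |g^-1(c)| elements.
Summing over C: 7 * 6 + 7 * 3 + 4 * 4 + 3 * 6
= 42 + 21 + 16 + 18 = 97

97


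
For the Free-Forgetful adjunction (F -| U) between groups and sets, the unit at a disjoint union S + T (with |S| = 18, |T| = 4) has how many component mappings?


The unit eta_X: X -> U(F(X)) of the Free-Forgetful adjunction
maps each element of X to a generator of F(X). For X = S + T (disjoint
union in Set), |S + T| = |S| + |T|.
Total mappings = 18 + 4 = 22.

22


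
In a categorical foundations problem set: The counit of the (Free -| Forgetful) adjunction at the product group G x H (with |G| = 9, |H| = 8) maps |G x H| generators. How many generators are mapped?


The counit epsilon_K: F(U(K)) -> K of the Free-Forgetful adjunction
maps |K| generators of F(U(K)) into K. For K = G x H (the product group),
|G x H| = |G| * |H|.
Total generators mapped = 9 * 8 = 72.

72


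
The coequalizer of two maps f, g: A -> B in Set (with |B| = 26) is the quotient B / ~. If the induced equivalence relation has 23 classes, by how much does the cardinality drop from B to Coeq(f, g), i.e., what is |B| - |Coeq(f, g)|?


The coequalizer Coeq(f, g) = B / ~ has one element per equivalence class.
|B| = 26, |Coeq(f, g)| = 23.
|B| - |Coeq(f, g)| = 26 - 23 = 3.

3


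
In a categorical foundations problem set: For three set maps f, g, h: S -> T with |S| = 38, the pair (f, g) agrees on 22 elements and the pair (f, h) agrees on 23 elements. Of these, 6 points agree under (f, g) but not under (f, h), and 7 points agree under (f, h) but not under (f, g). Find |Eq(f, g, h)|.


Eq(f, g, h) is the triple-agreement set: points in S where all three
maps take the same value. Using inclusion-exclusion on the pairwise data:
Pair (f, g) agrees on 22 points; pair (f, h) on 23 points.
Points agreeing under (f, g) but not (f, h) = 6; under (f, h) but not (f, g) = 7.
Triple-agreement = agreement-in-(f, g) minus points that agree under (f, g) but not (f, h):
|Eq(f, g, h)| = 22 - 6 = 16
(cross-check via (f, h): 23 - 7 = 16.)

16


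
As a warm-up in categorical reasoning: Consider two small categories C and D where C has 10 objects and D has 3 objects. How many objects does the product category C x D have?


The product category C x D has objects that are pairs (c, d).
Number of pairs = |Ob(C)| * |Ob(D)| = 10 * 3 = 30

30


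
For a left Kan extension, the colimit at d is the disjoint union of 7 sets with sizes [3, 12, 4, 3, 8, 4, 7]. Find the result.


Pointwise, the left Kan extension (Lan_F H)(d) is the colimit, indexed
by the comma category (F downarrow d), of H composed with the
projection (F downarrow d) -> C. Here that colimit is given
as a coproduct (disjoint union) of sets, so its cardinality is the
sum of the sizes of the summands.
Coproduct of sets with sizes: 3 + 12 + 4 + 3 + 8 + 4 + 7
= 41

41


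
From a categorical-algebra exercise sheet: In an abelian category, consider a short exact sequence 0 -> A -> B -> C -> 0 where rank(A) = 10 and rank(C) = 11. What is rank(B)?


For a short exact sequence 0 -> A -> B -> C -> 0,
rank is additive: rank(B) = rank(A) + rank(C).
rank(B) = 10 + 11 = 21

21


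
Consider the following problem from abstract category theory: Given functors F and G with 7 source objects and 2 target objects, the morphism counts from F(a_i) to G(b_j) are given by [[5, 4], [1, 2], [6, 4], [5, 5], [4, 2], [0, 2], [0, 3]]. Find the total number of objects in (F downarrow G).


Objects of (F downarrow G) are triples (a, b, h: F(a)->G(b)).
The count equals the sum of all entries in the hom-matrix.
sum(row 0) = 9
sum(row 1) = 3
sum(row 2) = 10
sum(row 3) = 10
sum(row 4) = 6
sum(row 5) = 2
sum(row 6) = 3
Grand total = 43

43


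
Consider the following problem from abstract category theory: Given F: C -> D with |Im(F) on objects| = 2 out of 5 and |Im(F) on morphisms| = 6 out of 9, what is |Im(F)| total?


The image of F consists of distinct objects and distinct morphisms.
|Im(F)| on objects = 2
|Im(F)| on morphisms = 6
Total image cardinality = 2 + 6 = 8

8


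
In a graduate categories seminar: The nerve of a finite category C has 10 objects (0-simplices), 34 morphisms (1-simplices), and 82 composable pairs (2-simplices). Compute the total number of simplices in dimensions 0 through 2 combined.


The 2-skeleton of the nerve N(C) consists of simplices in dimensions 0, 1, 2:
  |N(C)_0| = 10 (objects)
  |N(C)_1| = 34 (morphisms)
  |N(C)_2| = 82 (composable pairs)
Total = 10 + 34 + 82 = 126

126


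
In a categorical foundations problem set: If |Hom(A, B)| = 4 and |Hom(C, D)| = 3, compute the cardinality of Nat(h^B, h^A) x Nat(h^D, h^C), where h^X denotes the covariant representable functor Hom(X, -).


By the Yoneda lemma, Nat(h^B, h^A) is isomorphic to Hom(A, B),
so |Nat(h^B, h^A)| = |Hom(A, B)| and |Nat(h^D, h^C)| = |Hom(C, D)|.
|Hom(A, B)| = 4, |Hom(C, D)| = 3.
|Nat(h^B, h^A) x Nat(h^D, h^C)| = 4 * 3 = 12

12


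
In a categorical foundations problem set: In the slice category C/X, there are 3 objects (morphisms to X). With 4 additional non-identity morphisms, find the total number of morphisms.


In the slice category C/X, objects are morphisms to X.
Identity morphisms: 3 (one per object of C/X).
Non-identity morphisms: 4.
Total = 3 + 4 = 7

7


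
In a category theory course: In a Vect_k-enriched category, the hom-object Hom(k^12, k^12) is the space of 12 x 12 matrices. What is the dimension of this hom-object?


In Vect-enriched categories, Hom(k^n, k^m) is the space of m x n matrices.
dim(Hom(k^12, k^12)) = 12 * 12 = 144

144


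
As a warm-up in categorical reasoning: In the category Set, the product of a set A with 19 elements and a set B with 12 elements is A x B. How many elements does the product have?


In Set, the product A x B is the Cartesian product.
By the universal property, |A x B| = |A| * |B|.
|A x B| = 19 * 12 = 228

228


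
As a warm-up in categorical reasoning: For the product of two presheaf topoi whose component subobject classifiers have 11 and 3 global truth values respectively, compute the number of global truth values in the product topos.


In a product of presheaf topoi E_1 x E_2, the subobject classifier
is Omega = Omega_1 x Omega_2 (componentwise), so
|Omega(top)| = |Omega_1(top_1)| * |Omega_2(top_2)|.
= 11 * 3 = 33.

33


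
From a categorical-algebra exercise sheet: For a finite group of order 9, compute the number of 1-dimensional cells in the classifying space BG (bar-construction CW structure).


In the bar-construction CW model of BG, the n-cells are indexed by
n-tuples [g_1|...|g_n] of non-identity elements of G (degenerate
simplices with some g_i = e do not contribute cells), so there are
(|G| - 1)^n n-cells.
For dim = 1 with |G| = 9:
cells = (9 - 1)^1 = 8^1 = 8

8


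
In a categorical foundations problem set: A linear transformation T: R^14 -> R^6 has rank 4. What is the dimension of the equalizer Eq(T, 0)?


The equalizer of f and the zero map is ker(f).
By the rank-nullity theorem: dim(ker(f)) = dim(domain) - rank(f).
dim(ker(f)) = 14 - 4 = 10

10


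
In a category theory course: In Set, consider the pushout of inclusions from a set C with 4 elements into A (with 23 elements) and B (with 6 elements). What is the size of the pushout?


The pushout A +_C B identifies the images of C in A and B.
|A +_C B| = |A| + |B| - |C| (for injections).
= 23 + 6 - 4 = 25

25


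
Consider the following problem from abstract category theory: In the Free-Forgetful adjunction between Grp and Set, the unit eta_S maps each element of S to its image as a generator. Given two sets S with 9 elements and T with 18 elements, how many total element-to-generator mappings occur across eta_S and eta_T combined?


The unit eta_X: X -> U(F(X)) of the Free-Forgetful adjunction
maps each element of X to a generator of F(X). For X = S + T (disjoint
union in Set), |S + T| = |S| + |T|.
Total mappings = 9 + 18 = 27.

27


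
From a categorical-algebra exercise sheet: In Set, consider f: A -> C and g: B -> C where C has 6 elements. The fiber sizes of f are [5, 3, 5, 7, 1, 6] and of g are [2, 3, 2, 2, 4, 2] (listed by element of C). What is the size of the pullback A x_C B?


The pullback A x_C B consists of pairs (a, b) with f(a) = g(b).
For each element c in C, the fiber product has |f^-1(c)| * |g^-1(c)| elements.
Summing over C: 5 * 2 + 3 * 3 + 5 * 2 + 7 * 2 + 1 * 4 + 6 * 2
= 10 + 9 + 10 + 14 + 4 + 12 = 59

59


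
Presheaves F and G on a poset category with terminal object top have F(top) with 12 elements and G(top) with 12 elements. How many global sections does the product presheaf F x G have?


Global sections of a presheaf on a poset with terminal top satisfy
Gamma(H) ~ H(top). Presheaves admit pointwise products, so
(F x G)(top) = F(top) x G(top) (Cartesian product).
|Gamma(F x G)| = |F(top)| * |G(top)| = 12 * 12 = 144.

144


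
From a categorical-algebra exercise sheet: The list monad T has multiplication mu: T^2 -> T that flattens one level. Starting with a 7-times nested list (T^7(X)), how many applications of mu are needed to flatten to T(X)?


Each application of mu: T^2 -> T removes one layer of nesting.
Starting at depth 7 (i.e., T^7(X)), we need to reach T(X).
Number of mu applications = 7 - 1 = 6

6


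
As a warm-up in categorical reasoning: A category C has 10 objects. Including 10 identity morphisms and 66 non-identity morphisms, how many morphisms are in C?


Each object has an identity morphism, giving 10 identities.
Adding the 66 non-identity morphisms:
Total = 10 + 66 = 76

76


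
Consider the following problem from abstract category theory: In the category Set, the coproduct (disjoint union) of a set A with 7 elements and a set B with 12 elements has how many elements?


In Set, the coproduct A + B is the disjoint union.
|A + B| = |A| + |B| = 7 + 12 = 19

19


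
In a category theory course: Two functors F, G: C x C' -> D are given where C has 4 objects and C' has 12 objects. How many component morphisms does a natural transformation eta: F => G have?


A natural transformation eta: F => G assigns one component morphism per
object of the domain category.
The domain is the product category C x C', so
|Ob(C x C')| = |Ob(C)| * |Ob(C')| = 4 * 12 = 48.
Therefore eta has 48 component morphisms.

48


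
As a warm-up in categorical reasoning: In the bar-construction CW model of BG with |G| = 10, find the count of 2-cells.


In the bar-construction CW model of BG, the n-cells are indexed by
n-tuples [g_1|...|g_n] of non-identity elements of G (degenerate
simplices with some g_i = e do not contribute cells), so there are
(|G| - 1)^n n-cells.
For dim = 2 with |G| = 10:
cells = (10 - 1)^2 = 9^2 = 81

81


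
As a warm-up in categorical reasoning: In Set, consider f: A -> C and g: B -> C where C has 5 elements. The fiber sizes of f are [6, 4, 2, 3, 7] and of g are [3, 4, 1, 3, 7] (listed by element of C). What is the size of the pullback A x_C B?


The pullback A x_C B consists of pairs (a, b) with f(a) = g(b).
For each element c in C, the fiber product has |f^-1(c)| * |g^-1(c)| elements.
Summing over C: 6 * 3 + 4 * 4 + 2 * 1 + 3 * 3 + 7 * 7
= 18 + 16 + 2 + 9 + 49 = 94

94


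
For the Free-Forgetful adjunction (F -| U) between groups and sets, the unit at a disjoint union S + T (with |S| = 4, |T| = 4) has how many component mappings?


The unit eta_X: X -> U(F(X)) of the Free-Forgetful adjunction
maps each element of X to a generator of F(X). For X = S + T (disjoint
union in Set), |S + T| = |S| + |T|.
Total mappings = 4 + 4 = 8.

8


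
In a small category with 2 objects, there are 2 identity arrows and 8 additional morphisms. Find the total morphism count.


Each object has an identity morphism, giving 2 identities.
Adding the 8 non-identity morphisms:
Total = 2 + 8 = 10

10


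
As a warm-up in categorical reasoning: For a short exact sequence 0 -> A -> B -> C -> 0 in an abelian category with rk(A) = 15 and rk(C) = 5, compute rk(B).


For a short exact sequence 0 -> A -> B -> C -> 0,
rank is additive: rank(B) = rank(A) + rank(C).
rank(B) = 15 + 5 = 20

20


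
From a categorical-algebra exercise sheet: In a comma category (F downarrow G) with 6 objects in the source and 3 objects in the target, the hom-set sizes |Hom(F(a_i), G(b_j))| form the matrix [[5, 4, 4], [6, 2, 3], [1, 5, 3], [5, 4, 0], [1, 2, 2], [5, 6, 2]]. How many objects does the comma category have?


Objects of (F downarrow G) are triples (a, b, h: F(a)->G(b)).
The count equals the sum of all entries in the hom-matrix.
sum(row 0) = 13
sum(row 1) = 11
sum(row 2) = 9
sum(row 3) = 9
sum(row 4) = 5
sum(row 5) = 13
Grand total = 60

60


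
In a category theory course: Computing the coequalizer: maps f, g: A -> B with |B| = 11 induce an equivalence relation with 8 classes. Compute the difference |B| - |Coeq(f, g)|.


The coequalizer Coeq(f, g) = B / ~ has one element per equivalence class.
|B| = 11, |Coeq(f, g)| = 8.
|B| - |Coeq(f, g)| = 11 - 8 = 3.

3


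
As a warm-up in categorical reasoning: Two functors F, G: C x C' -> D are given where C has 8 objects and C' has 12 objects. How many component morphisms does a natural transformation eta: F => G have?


A natural transformation eta: F => G assigns one component morphism per
object of the domain category.
The domain is the product category C x C', so
|Ob(C x C')| = |Ob(C)| * |Ob(C')| = 8 * 12 = 96.
Therefore eta has 96 component morphisms.

96


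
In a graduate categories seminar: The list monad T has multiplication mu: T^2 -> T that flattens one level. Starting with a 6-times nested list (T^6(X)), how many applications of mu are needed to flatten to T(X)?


Each application of mu: T^2 -> T removes one layer of nesting.
Starting at depth 6 (i.e., T^6(X)), we need to reach T(X).
Number of mu applications = 6 - 1 = 5

5


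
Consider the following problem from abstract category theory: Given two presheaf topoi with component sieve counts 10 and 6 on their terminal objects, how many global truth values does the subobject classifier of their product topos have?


In a product of presheaf topoi E_1 x E_2, the subobject classifier
is Omega = Omega_1 x Omega_2 (componentwise), so
|Omega(top)| = |Omega_1(top_1)| * |Omega_2(top_2)|.
= 10 * 6 = 60.

60


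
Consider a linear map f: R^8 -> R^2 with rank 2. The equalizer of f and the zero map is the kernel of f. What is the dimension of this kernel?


The equalizer of f and the zero map is ker(f).
By the rank-nullity theorem: dim(ker(f)) = dim(domain) - rank(f).
dim(ker(f)) = 8 - 2 = 6

6


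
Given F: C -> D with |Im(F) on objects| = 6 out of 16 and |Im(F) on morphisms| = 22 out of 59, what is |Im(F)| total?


The image of F consists of distinct objects and distinct morphisms.
|Im(F)| on objects = 6
|Im(F)| on morphisms = 22
Total image cardinality = 6 + 22 = 28

28


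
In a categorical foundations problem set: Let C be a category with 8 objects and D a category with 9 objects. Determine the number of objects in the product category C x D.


The product category C x D has objects that are pairs (c, d).
Number of pairs = |Ob(C)| * |Ob(D)| = 8 * 9 = 72

72


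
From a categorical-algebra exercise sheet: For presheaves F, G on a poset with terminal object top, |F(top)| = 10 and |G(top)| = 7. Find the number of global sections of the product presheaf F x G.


Global sections of a presheaf on a poset with terminal top satisfy
Gamma(H) ~ H(top). Presheaves admit pointwise products, so
(F x G)(top) = F(top) x G(top) (Cartesian product).
|Gamma(F x G)| = |F(top)| * |G(top)| = 10 * 7 = 70.

70


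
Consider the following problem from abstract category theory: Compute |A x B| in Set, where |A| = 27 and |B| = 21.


In Set, the product A x B is the Cartesian product.
By the universal property, |A x B| = |A| * |B|.
|A x B| = 27 * 21 = 567

567


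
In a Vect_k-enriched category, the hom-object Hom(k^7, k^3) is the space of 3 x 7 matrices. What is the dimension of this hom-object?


In Vect-enriched categories, Hom(k^n, k^m) is the space of m x n matrices.
dim(Hom(k^7, k^3)) = 3 * 7 = 21

21


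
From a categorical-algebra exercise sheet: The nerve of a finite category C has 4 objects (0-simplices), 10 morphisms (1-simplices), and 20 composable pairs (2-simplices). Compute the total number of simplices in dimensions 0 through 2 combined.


The 2-skeleton of the nerve N(C) consists of simplices in dimensions 0, 1, 2:
  |N(C)_0| = 4 (objects)
  |N(C)_1| = 10 (morphisms)
  |N(C)_2| = 20 (composable pairs)
Total = 4 + 10 + 20 = 34

34


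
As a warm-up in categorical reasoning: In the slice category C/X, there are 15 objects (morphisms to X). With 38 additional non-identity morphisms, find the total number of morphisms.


In the slice category C/X, objects are morphisms to X.
Identity morphisms: 15 (one per object of C/X).
Non-identity morphisms: 38.
Total = 15 + 38 = 53

53


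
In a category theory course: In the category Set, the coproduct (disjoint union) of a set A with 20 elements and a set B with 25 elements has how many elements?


In Set, the coproduct A + B is the disjoint union.
|A + B| = |A| + |B| = 20 + 25 = 45

45


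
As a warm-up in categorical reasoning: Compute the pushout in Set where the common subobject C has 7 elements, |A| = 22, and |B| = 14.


The pushout A +_C B identifies the images of C in A and B.
|A +_C B| = |A| + |B| - |C| (for injections).
= 22 + 14 - 7 = 29

29


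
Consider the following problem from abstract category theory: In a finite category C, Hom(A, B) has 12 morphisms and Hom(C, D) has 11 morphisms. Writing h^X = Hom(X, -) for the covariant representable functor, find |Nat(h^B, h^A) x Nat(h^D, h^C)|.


By the Yoneda lemma, Nat(h^B, h^A) is isomorphic to Hom(A, B),
so |Nat(h^B, h^A)| = |Hom(A, B)| and |Nat(h^D, h^C)| = |Hom(C, D)|.
|Hom(A, B)| = 12, |Hom(C, D)| = 11.
|Nat(h^B, h^A) x Nat(h^D, h^C)| = 12 * 11 = 132

132


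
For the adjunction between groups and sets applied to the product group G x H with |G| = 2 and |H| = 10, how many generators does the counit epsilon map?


The counit epsilon_K: F(U(K)) -> K of the Free-Forgetful adjunction
maps |K| generators of F(U(K)) into K. For K = G x H (the product group),
|G x H| = |G| * |H|.
Total generators mapped = 2 * 10 = 20.

20


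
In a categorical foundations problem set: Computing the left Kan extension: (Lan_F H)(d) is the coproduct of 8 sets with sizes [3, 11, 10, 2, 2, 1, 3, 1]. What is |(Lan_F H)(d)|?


Pointwise, the left Kan extension (Lan_F H)(d) is the colimit, indexed
by the comma category (F downarrow d), of H composed with the
projection (F downarrow d) -> C. Here that colimit is given
as a coproduct (disjoint union) of sets, so its cardinality is the
sum of the sizes of the summands.
Coproduct of sets with sizes: 3 + 11 + 10 + 2 + 2 + 1 + 3 + 1
= 33

33


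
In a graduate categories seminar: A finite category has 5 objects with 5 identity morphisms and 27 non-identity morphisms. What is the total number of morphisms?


Each object has an identity morphism, giving 5 identities.
Adding the 27 non-identity morphisms:
Total = 5 + 27 = 32

32


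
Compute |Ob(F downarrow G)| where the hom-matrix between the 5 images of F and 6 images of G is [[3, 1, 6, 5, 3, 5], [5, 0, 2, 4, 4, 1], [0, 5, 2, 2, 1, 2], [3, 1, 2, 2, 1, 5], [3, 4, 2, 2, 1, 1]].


Objects of (F downarrow G) are triples (a, b, h: F(a)->G(b)).
The count equals the sum of all entries in the hom-matrix.
sum(row 0) = 23
sum(row 1) = 16
sum(row 2) = 12
sum(row 3) = 14
sum(row 4) = 13
Grand total = 78

78


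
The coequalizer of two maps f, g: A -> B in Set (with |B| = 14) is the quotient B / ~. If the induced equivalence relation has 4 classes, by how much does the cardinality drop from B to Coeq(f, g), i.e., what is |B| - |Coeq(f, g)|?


The coequalizer Coeq(f, g) = B / ~ has one element per equivalence class.
|B| = 14, |Coeq(f, g)| = 4.
|B| - |Coeq(f, g)| = 14 - 4 = 10.

10


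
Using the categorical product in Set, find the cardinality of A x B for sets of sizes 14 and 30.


In Set, the product A x B is the Cartesian product.
By the universal property, |A x B| = |A| * |B|.
|A x B| = 14 * 30 = 420

420


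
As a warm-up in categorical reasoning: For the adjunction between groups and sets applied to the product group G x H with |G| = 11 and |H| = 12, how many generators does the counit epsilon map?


The counit epsilon_K: F(U(K)) -> K of the Free-Forgetful adjunction
maps |K| generators of F(U(K)) into K. For K = G x H (the product group),
|G x H| = |G| * |H|.
Total generators mapped = 11 * 12 = 132.

132


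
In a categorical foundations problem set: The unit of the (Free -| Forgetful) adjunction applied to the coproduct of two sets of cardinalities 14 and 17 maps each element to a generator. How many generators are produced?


The unit eta_X: X -> U(F(X)) of the Free-Forgetful adjunction
maps each element of X to a generator of F(X). For X = S + T (disjoint
union in Set), |S + T| = |S| + |T|.
Total mappings = 14 + 17 = 31.

31


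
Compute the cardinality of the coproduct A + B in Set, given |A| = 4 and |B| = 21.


In Set, the coproduct A + B is the disjoint union.
|A + B| = |A| + |B| = 4 + 21 = 25

25


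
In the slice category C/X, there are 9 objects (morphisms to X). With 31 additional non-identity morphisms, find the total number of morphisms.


In the slice category C/X, objects are morphisms to X.
Identity morphisms: 9 (one per object of C/X).
Non-identity morphisms: 31.
Total = 9 + 31 = 40

40


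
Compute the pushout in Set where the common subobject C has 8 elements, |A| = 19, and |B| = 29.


The pushout A +_C B identifies the images of C in A and B.
|A +_C B| = |A| + |B| - |C| (for injections).
= 19 + 29 - 8 = 40

40


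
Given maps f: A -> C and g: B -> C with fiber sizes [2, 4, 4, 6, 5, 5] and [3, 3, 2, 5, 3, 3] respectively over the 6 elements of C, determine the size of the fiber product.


The pullback A x_C B consists of pairs (a, b) with f(a) = g(b).
For each element c in C, the fiber product has |f^-1(c)| * |g^-1(c)| elements.
Summing over C: 2 * 3 + 4 * 3 + 4 * 2 + 6 * 5 + 5 * 3 + 5 * 3
= 6 + 12 + 8 + 30 + 15 + 15 = 86

86


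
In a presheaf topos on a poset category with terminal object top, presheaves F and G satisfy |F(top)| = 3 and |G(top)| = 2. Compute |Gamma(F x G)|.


Global sections of a presheaf on a poset with terminal top satisfy
Gamma(H) ~ H(top). Presheaves admit pointwise products, so
(F x G)(top) = F(top) x G(top) (Cartesian product).
|Gamma(F x G)| = |F(top)| * |G(top)| = 3 * 2 = 6.

6


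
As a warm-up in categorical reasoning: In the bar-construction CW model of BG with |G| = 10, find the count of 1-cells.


In the bar-construction CW model of BG, the n-cells are indexed by
n-tuples [g_1|...|g_n] of non-identity elements of G (degenerate
simplices with some g_i = e do not contribute cells), so there are
(|G| - 1)^n n-cells.
For dim = 1 with |G| = 10:
cells = (10 - 1)^1 = 9^1 = 9

9


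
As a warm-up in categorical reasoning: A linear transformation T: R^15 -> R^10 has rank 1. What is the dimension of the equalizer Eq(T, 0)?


The equalizer of f and the zero map is ker(f).
By the rank-nullity theorem: dim(ker(f)) = dim(domain) - rank(f).
dim(ker(f)) = 15 - 1 = 14

14


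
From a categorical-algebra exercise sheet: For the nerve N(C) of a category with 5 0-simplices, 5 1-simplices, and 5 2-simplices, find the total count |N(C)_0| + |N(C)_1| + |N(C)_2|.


The 2-skeleton of the nerve N(C) consists of simplices in dimensions 0, 1, 2:
  |N(C)_0| = 5 (objects)
  |N(C)_1| = 5 (morphisms)
  |N(C)_2| = 5 (composable pairs)
Total = 5 + 5 + 5 = 15

15


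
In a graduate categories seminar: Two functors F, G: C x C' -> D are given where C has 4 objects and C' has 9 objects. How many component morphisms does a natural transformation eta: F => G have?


A natural transformation eta: F => G assigns one component morphism per
object of the domain category.
The domain is the product category C x C', so
|Ob(C x C')| = |Ob(C)| * |Ob(C')| = 4 * 9 = 36.
Therefore eta has 36 component morphisms.

36


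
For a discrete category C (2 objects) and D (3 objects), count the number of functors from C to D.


A functor from a discrete category C to D is determined by
where each object maps. Each of the 2 objects of C can map
to any of the 3 objects of D independently.
Number of functors = 3^2 = 9

9


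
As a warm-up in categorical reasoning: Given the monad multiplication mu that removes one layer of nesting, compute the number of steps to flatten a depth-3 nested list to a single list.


Each application of mu: T^2 -> T removes one layer of nesting.
Starting at depth 3 (i.e., T^3(X)), we need to reach T(X).
Number of mu applications = 3 - 1 = 2

2


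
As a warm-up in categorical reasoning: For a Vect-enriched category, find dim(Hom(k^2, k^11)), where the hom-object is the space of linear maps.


In Vect-enriched categories, Hom(k^n, k^m) is the space of m x n matrices.
dim(Hom(k^2, k^11)) = 11 * 2 = 22

22


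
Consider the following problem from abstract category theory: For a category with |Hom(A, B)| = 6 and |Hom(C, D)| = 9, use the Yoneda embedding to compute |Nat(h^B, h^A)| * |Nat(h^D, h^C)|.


By the Yoneda lemma, Nat(h^B, h^A) is isomorphic to Hom(A, B),
so |Nat(h^B, h^A)| = |Hom(A, B)| and |Nat(h^D, h^C)| = |Hom(C, D)|.
|Hom(A, B)| = 6, |Hom(C, D)| = 9.
|Nat(h^B, h^A) x Nat(h^D, h^C)| = 6 * 9 = 54

54


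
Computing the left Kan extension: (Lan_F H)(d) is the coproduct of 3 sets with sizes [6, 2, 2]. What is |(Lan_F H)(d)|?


Pointwise, the left Kan extension (Lan_F H)(d) is the colimit, indexed
by the comma category (F downarrow d), of H composed with the
projection (F downarrow d) -> C. Here that colimit is given
as a coproduct (disjoint union) of sets, so its cardinality is the
sum of the sizes of the summands.
Coproduct of sets with sizes: 6 + 2 + 2
= 10

10


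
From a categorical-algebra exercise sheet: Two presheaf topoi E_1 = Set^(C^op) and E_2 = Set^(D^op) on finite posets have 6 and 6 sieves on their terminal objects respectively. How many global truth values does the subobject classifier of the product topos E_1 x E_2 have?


In a product of presheaf topoi E_1 x E_2, the subobject classifier
is Omega = Omega_1 x Omega_2 (componentwise), so
|Omega(top)| = |Omega_1(top_1)| * |Omega_2(top_2)|.
= 6 * 6 = 36.

36


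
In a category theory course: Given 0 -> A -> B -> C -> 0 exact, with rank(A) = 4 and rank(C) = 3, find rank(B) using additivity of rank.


For a short exact sequence 0 -> A -> B -> C -> 0,
rank is additive: rank(B) = rank(A) + rank(C).
rank(B) = 4 + 3 = 7

7


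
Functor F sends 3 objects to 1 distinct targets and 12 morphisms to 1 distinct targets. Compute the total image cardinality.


The image of F consists of distinct objects and distinct morphisms.
|Im(F)| on objects = 1
|Im(F)| on morphisms = 1
Total image cardinality = 1 + 1 = 2

2


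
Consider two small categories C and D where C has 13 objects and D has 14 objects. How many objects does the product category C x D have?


The product category C x D has objects that are pairs (c, d).
Number of pairs = |Ob(C)| * |Ob(D)| = 13 * 14 = 182

182


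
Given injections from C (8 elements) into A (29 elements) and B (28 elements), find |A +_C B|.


The pushout A +_C B identifies the images of C in A and B.
|A +_C B| = |A| + |B| - |C| (for injections).
= 29 + 28 - 8 = 49

49


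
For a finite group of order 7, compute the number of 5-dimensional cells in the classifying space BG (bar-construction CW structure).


In the bar-construction CW model of BG, the n-cells are indexed by
n-tuples [g_1|...|g_n] of non-identity elements of G (degenerate
simplices with some g_i = e do not contribute cells), so there are
(|G| - 1)^n n-cells.
For dim = 5 with |G| = 7:
cells = (7 - 1)^5 = 6^5 = 7776

7776


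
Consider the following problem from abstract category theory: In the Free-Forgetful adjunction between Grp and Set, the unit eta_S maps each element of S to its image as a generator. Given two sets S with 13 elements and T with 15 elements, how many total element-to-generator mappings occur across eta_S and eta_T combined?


The unit eta_X: X -> U(F(X)) of the Free-Forgetful adjunction
maps each element of X to a generator of F(X). For X = S + T (disjoint
union in Set), |S + T| = |S| + |T|.
Total mappings = 13 + 15 = 28.

28


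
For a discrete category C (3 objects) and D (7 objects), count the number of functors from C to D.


A functor from a discrete category C to D is determined by
where each object maps. Each of the 3 objects of C can map
to any of the 7 objects of D independently.
Number of functors = 7^3 = 343

343


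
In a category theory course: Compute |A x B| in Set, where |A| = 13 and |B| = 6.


In Set, the product A x B is the Cartesian product.
By the universal property, |A x B| = |A| * |B|.
|A x B| = 13 * 6 = 78

78


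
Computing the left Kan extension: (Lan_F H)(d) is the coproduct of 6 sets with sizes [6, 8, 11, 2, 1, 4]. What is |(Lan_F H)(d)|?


Pointwise, the left Kan extension (Lan_F H)(d) is the colimit, indexed
by the comma category (F downarrow d), of H composed with the
projection (F downarrow d) -> C. Here that colimit is given
as a coproduct (disjoint union) of sets, so its cardinality is the
sum of the sizes of the summands.
Coproduct of sets with sizes: 6 + 8 + 11 + 2 + 1 + 4
= 32

32


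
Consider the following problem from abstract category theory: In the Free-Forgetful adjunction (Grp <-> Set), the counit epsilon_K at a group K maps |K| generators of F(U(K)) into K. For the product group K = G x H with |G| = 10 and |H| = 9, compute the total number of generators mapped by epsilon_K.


The counit epsilon_K: F(U(K)) -> K of the Free-Forgetful adjunction
maps |K| generators of F(U(K)) into K. For K = G x H (the product group),
|G x H| = |G| * |H|.
Total generators mapped = 10 * 9 = 90.

90


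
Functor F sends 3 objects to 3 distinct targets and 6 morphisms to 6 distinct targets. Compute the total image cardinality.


The image of F consists of distinct objects and distinct morphisms.
|Im(F)| on objects = 3
|Im(F)| on morphisms = 6
Total image cardinality = 3 + 6 = 9

9


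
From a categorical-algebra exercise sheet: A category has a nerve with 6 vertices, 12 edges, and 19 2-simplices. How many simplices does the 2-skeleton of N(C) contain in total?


The 2-skeleton of the nerve N(C) consists of simplices in dimensions 0, 1, 2:
  |N(C)_0| = 6 (objects)
  |N(C)_1| = 12 (morphisms)
  |N(C)_2| = 19 (composable pairs)
Total = 6 + 12 + 19 = 37

37


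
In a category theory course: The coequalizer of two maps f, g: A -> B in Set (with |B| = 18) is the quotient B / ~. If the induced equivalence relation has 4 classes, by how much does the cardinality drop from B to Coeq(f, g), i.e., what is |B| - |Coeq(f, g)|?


The coequalizer Coeq(f, g) = B / ~ has one element per equivalence class.
|B| = 18, |Coeq(f, g)| = 4.
|B| - |Coeq(f, g)| = 18 - 4 = 14.

14


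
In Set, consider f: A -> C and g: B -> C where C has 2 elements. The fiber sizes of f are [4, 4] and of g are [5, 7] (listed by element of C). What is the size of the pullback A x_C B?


The pullback A x_C B consists of pairs (a, b) with f(a) = g(b).
For each element c in C, the fiber product has |f^-1(c)| * |g^-1(c)| elements.
Summing over C: 4 * 5 + 4 * 7
= 20 + 28 = 48

48


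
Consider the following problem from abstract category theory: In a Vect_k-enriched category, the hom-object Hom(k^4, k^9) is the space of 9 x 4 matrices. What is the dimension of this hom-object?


In Vect-enriched categories, Hom(k^n, k^m) is the space of m x n matrices.
dim(Hom(k^4, k^9)) = 9 * 4 = 36

36


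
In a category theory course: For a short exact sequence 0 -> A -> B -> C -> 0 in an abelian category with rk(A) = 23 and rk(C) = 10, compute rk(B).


For a short exact sequence 0 -> A -> B -> C -> 0,
rank is additive: rank(B) = rank(A) + rank(C).
rank(B) = 23 + 10 = 33

33


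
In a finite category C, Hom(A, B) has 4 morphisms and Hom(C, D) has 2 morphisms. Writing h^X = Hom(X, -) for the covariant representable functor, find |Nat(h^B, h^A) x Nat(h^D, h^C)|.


By the Yoneda lemma, Nat(h^B, h^A) is isomorphic to Hom(A, B),
so |Nat(h^B, h^A)| = |Hom(A, B)| and |Nat(h^D, h^C)| = |Hom(C, D)|.
|Hom(A, B)| = 4, |Hom(C, D)| = 2.
|Nat(h^B, h^A) x Nat(h^D, h^C)| = 4 * 2 = 8

8


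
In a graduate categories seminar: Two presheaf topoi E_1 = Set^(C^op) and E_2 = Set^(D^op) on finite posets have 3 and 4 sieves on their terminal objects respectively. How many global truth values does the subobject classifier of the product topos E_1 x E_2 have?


In a product of presheaf topoi E_1 x E_2, the subobject classifier
is Omega = Omega_1 x Omega_2 (componentwise), so
|Omega(top)| = |Omega_1(top_1)| * |Omega_2(top_2)|.
= 3 * 4 = 12.

12


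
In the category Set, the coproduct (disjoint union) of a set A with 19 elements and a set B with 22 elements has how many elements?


In Set, the coproduct A + B is the disjoint union.
|A + B| = |A| + |B| = 19 + 22 = 41

41


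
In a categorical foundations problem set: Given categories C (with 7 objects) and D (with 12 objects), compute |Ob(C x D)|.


The product category C x D has objects that are pairs (c, d).
Number of pairs = |Ob(C)| * |Ob(D)| = 7 * 12 = 84

84


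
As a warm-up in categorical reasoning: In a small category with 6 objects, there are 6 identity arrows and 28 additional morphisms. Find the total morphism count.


Each object has an identity morphism, giving 6 identities.
Adding the 28 non-identity morphisms:
Total = 6 + 28 = 34

34


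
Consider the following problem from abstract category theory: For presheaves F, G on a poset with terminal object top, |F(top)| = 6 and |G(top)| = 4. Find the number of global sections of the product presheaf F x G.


Global sections of a presheaf on a poset with terminal top satisfy
Gamma(H) ~ H(top). Presheaves admit pointwise products, so
(F x G)(top) = F(top) x G(top) (Cartesian product).
|Gamma(F x G)| = |F(top)| * |G(top)| = 6 * 4 = 24.

24


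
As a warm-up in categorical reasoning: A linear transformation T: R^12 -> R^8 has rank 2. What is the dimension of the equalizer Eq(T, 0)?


The equalizer of f and the zero map is ker(f).
By the rank-nullity theorem: dim(ker(f)) = dim(domain) - rank(f).
dim(ker(f)) = 12 - 2 = 10

10


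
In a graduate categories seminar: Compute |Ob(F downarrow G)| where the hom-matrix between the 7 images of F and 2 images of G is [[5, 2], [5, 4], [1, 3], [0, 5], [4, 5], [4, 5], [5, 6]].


Objects of (F downarrow G) are triples (a, b, h: F(a)->G(b)).
The count equals the sum of all entries in the hom-matrix.
sum(row 0) = 7
sum(row 1) = 9
sum(row 2) = 4
sum(row 3) = 5
sum(row 4) = 9
sum(row 5) = 9
sum(row 6) = 11
Grand total = 54

54
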